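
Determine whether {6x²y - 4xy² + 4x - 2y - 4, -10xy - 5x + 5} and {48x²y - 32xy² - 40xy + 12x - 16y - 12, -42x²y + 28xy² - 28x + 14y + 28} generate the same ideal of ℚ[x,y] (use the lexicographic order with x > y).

Yes, the ideals are equal.

Two ideals are equal iff their reduced Gröbner bases coincide (the reduced basis is unique for a fixed ordering).
Buchberger on the first generating set:
f_1 = 6x²y - 4xy² + 4x - 2y - 4, LT = x²y.
f_2 = -10xy - 5x + 5, LT = xy.

S(f_1,f_2): lcm = x²y. S = -½x² - ⅔xy² + 7/6x - ⅓y - ⅔.
  reduce S modulo (f_1, f_2):
  remainder -½x² + x - ⅔y - ½ ≠ 0; add g_3 = -½x² + x - ⅔y - ½ to the basis.

S(f_1,g_3): lcm = x²y. S = -⅔xy² + 2xy + ⅔x - 4/3y² - 4/3y - ⅔.
  reduce S modulo (f_1, f_2, g_3):
  remainder -½x - 4/3y² - 5/3y + ½ ≠ 0; add g_4 = -½x - 4/3y² - 5/3y + ½ to the basis.

S(f_2,g_4): lcm = xy. S = ½x - 8/3y³ - 10/3y² + y - ½.
  reduce S modulo (f_1, f_2, g_3, g_4):
  remainder -8/3y³ - 14/3y² - ⅔y ≠ 0; add g_5 = -8/3y³ - 14/3y² - ⅔y to the basis.

The other S-polynomials (S(f_2,g_3), S(f_1,g_4), S(g_3,g_4), S(f_1,g_5), S(f_2,g_5), S(g_3,g_5), S(g_4,g_5)) all reduce to 0 modulo the current basis, so we have a Gröbner basis.
Inter-reduce: drop elements whose leading term is divisible by another's, tail-reduce, and make monic.
Reduced Gröbner basis: {x + 8/3y² + 10/3y - 1, y³ + 7/4y² + ¼y}.

Buchberger on the second generating set:
h_1 = 48x²y - 32xy² - 40xy + 12x - 16y - 12, LT = x²y.
h_2 = -42x²y + 28xy² - 28x + 14y + 28, LT = x²y.

S(h_1,h_2): lcm = x²y. S = -⅚xy - 5/12x + 5/12.
  reduce S modulo (h_1, h_2):
  remainder -⅚xy - 5/12x + 5/12 ≠ 0; add k_3 = -⅚xy - 5/12x + 5/12 to the basis.

S(h_1,k_3): lcm = x²y. S = -½x² - ⅔xy² - ⅚xy + ¾x - ⅓y - ¼.
  reduce S modulo (h_1, h_2, k_3):
  remainder -½x² + x - ⅔y - ½ ≠ 0; add k_4 = -½x² + x - ⅔y - ½ to the basis.

S(h_1,k_4): lcm = x²y. S = -⅔xy² + 7/6xy + ¼x - 4/3y² - 4/3y - ¼.
  reduce S modulo (h_1, h_2, k_3, k_4):
  remainder -½x - 4/3y² - 5/3y + ½ ≠ 0; add k_5 = -½x - 4/3y² - 5/3y + ½ to the basis.

S(k_3,k_5): lcm = xy. S = ½x - 8/3y³ - 10/3y² + y - ½.
  reduce S modulo (h_1, h_2, k_3, k_4, k_5):
  remainder -8/3y³ - 14/3y² - ⅔y ≠ 0; add k_6 = -8/3y³ - 14/3y² - ⅔y to the basis.

The other S-polynomials (S(h_2,k_3), S(h_2,k_4), S(k_3,k_4), S(h_1,k_5), S(h_2,k_5), S(k_4,k_5), S(h_1,k_6), S(h_2,k_6), S(k_3,k_6), S(k_4,k_6), S(k_5,k_6)) all reduce to 0 modulo the current basis, so we have a Gröbner basis.
Inter-reduce: drop elements whose leading term is divisible by another's, tail-reduce, and make monic.
Reduced Gröbner basis: {x + 8/3y² + 10/3y - 1, y³ + 7/4y² + ¼y}.

The two bases agree; hence the ideals are identical.
The same test decides containment: I ⊆ J iff every generator of I reduces to 0 modulo a Gröbner basis of J.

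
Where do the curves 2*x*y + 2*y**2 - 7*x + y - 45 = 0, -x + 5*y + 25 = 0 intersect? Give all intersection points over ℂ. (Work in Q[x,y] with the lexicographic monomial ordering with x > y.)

Compute a lex Gröbner basis by Buchberger's algorithm.
f_1 = 2*x*y - 7*x + 2*y**2 + y - 45, LT = x*y.
f_2 = -x + 5*y + 25, LT = x.

S(f_1,f_2): lcm = x*y. S = -7/2*x + 6*y**2 + 51/2*y - 45/2.
  reduce S modulo (f_1, f_2):
  remainder 6*y**2 + 8*y - 110 ≠ 0; add h_3 = 6*y**2 + 8*y - 110 to the basis.

The other S-polynomials (S(f_1,h_3), S(f_2,h_3)) all reduce to 0 modulo the current basis, so we have a Gröbner basis.
Inter-reduce: drop elements whose leading term is divisible by another's, tail-reduce, and make monic.
Reduced Gröbner basis: {x - 5*y - 25, y**2 + 4/3*y - 55/3}.

From the last basis element, y**2 + 4/3*y - 55/3 = 0, so y takes values in {-5, 11/3}. Each choice, substituted upward through the basis, yields the corresponding point(s) of the solution set.
  y = -5: the earlier basis element becomes x = 0, giving x = 0 — point (0, -5).
  y = 11/3: the earlier basis element becomes x - 130/3 = 0, giving x = 130/3 — point (130/3, 11/3).
This is the nonlinear analogue of row-reducing a linear system.

{(0, -5), (130/3, 11/3)}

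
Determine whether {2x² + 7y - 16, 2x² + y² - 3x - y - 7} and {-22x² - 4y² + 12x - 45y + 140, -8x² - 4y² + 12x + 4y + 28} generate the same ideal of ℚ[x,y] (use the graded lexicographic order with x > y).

Yes, the ideals are equal.

Two ideals are equal iff their reduced Gröbner bases coincide (the reduced basis is unique for a fixed ordering).
Buchberger on the first generating set:
f_1 = 2x² + 7y - 16, LT = x².
f_2 = 2x² + y² - 3x - y - 7, LT = x².

S(f_1,f_2): lcm = x². S = -½y² + 3/2x + 4y - 9/2.
  leading term y²: no divisor's leading term divides it; move -½y² to the remainder.
  leading term x: no divisor's leading term divides it; move 3/2x to the remainder.
  leading term y: no divisor's leading term divides it; move 4y to the remainder.
  leading term 1: no divisor's leading term divides it; move -9/2 to the remainder.
  remainder -½y² + 3/2x + 4y - 9/2 ≠ 0; add g_3 = -½y² + 3/2x + 4y - 9/2 to the basis.

S(f_1,g_3): leading monomials are coprime, so the S-polynomial reduces to 0 (Buchberger's first criterion).
S(f_2,g_3): leading monomials are coprime, so the S-polynomial reduces to 0 (Buchberger's first criterion).
Every S-polynomial of the final basis reduces to 0, so we have a Gröbner basis.
Inter-reduce: drop elements whose leading term is divisible by another's, tail-reduce, and make monic.
Reduced Gröbner basis: {x² + 7/2y - 8, y² - 3x - 8y + 9}.

Buchberger on the second generating set:
h_1 = -22x² - 4y² + 12x - 45y + 140, LT = x².
h_2 = -8x² - 4y² + 12x + 4y + 28, LT = x².

S(h_1,h_2): lcm = x². S = -7/22y² + 21/22x + 28/11y - 63/22.
  leading term y²: no divisor's leading term divides it; move -7/22y² to the remainder.
  leading term x: no divisor's leading term divides it; move 21/22x to the remainder.
  leading term y: no divisor's leading term divides it; move 28/11y to the remainder.
  leading term 1: no divisor's leading term divides it; move -63/22 to the remainder.
  remainder -7/22y² + 21/22x + 28/11y - 63/22 ≠ 0; add k_3 = -7/22y² + 21/22x + 28/11y - 63/22 to the basis.

S(h_1,k_3): leading monomials are coprime, so the S-polynomial reduces to 0 (Buchberger's first criterion).
S(h_2,k_3): leading monomials are coprime, so the S-polynomial reduces to 0 (Buchberger's first criterion).
Every S-polynomial of the final basis reduces to 0, so we have a Gröbner basis.
Inter-reduce: drop elements whose leading term is divisible by another's, tail-reduce, and make monic.
Reduced Gröbner basis: {x² + 7/2y - 8, y² - 3x - 8y + 9}.

These coincide, so the ideals are equal.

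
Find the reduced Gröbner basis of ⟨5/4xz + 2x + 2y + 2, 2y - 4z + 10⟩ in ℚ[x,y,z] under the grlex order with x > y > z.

f_1 = 5/4xz + 2x + 2y + 2, LT = xz.
f_2 = 2y - 4z + 10, LT = y.

S(f_1,f_2): leading monomials are coprime, so the S-polynomial reduces to 0 (Buchberger's first criterion).
Every S-polynomial of the final basis reduces to 0, so we have a Gröbner basis.

G = {xz + 8/5x + 16/5z - 32/5, y - 2z + 5}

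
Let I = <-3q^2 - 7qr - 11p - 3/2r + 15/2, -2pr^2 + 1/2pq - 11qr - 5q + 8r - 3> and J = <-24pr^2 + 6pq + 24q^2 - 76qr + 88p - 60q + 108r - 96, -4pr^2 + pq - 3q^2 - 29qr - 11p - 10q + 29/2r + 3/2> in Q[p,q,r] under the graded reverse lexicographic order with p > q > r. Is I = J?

Yes, the ideals are equal.

Equality of ideals is decidable: compute both reduced Gröbner bases (unique for the ordering) and check whether they agree.
Buchberger on the first generating set:
f_1 = -3q^2 - 7qr - 11p - 3/2r + 15/2, LT = q^2.
f_2 = -2pr^2 + 1/2pq - 11qr - 5q + 8r - 3, LT = pr^2.

The S-polynomials (S(f_1,f_2)) all reduce to 0 modulo the current basis, so we have a Gröbner basis.
Inter-reduce: drop elements whose leading term is divisible by another's, tail-reduce, and make monic.
Reduced Gröbner basis: {pr^2 - 1/4pq + 11/2qr + 5/2q - 4r + 3/2, q^2 + 7/3qr + 11/3p + 1/2r - 5/2}.

Buchberger on the second generating set:
h_1 = -24pr^2 + 6pq + 24q^2 - 76qr + 88p - 60q + 108r - 96, LT = pr^2.
h_2 = -4pr^2 + pq - 3q^2 - 29qr - 11p - 10q + 29/2r + 3/2, LT = pr^2.

S(h_1,h_2): lcm = pr^2. S = -7/4q^2 - 49/12qr - 77/12p - 7/8r + 35/8.
  reduce S modulo (h_1, h_2):
  remainder -7/4q^2 - 49/12qr - 77/12p - 7/8r + 35/8 ≠ 0; add k_3 = -7/4q^2 - 49/12qr - 77/12p - 7/8r + 35/8 to the basis.

The other S-polynomials (S(h_1,k_3), S(h_2,k_3)) all reduce to 0 modulo the current basis, so we have a Gröbner basis.
Inter-reduce: drop elements whose leading term is divisible by another's, tail-reduce, and make monic.
Reduced Gröbner basis: {pr^2 - 1/4pq + 11/2qr + 5/2q - 4r + 3/2, q^2 + 7/3qr + 11/3p + 1/2r - 5/2}.

Same reduced basis, so the two generating sets span the same ideal.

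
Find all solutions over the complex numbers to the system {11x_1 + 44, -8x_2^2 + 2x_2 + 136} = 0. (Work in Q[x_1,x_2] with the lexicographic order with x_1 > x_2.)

Compute a lex Gröbner basis by Buchberger's algorithm.
f_1 = 11x_1 + 44, LT = x_1.
f_2 = -8x_2^2 + 2x_2 + 136, LT = x_2^2.

S(f_1,f_2): leading monomials are coprime, so the S-polynomial reduces to 0 (Buchberger's first criterion).
Every S-polynomial of the final basis reduces to 0, so we have a Gröbner basis.
Inter-reduce: drop elements whose leading term is divisible by another's, tail-reduce, and make monic.
Reduced Gröbner basis: {x_1 + 4, x_2^2 - 1/4x_2 - 17}.

The lex basis is triangular: the last element involves only x_2. Solving x_2^2 - 1/4x_2 - 17 = 0 gives x_2 ∈ {-4, 17/4}; substituting each value into the earlier elements determines the remaining variables.
  x_2 = -4: the earlier basis element becomes x_1 + 4 = 0, giving x_1 = -4 — point (-4, -4).
  x_2 = 17/4: the earlier basis element becomes x_1 + 4 = 0, giving x_1 = -4 — point (-4, 17/4).
Each listed point satisfies every original equation (direct substitution).
A lex Gröbner basis triangularizes the system, enabling back-substitution.

{(-4, -4), (-4, 17/4)}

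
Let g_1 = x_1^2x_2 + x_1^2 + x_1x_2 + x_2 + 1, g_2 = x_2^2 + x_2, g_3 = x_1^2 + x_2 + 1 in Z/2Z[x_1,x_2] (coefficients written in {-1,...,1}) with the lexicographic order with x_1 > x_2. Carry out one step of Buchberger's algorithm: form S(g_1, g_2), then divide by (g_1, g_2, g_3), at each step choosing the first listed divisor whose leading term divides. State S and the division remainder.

lcm(LM(g_1), LM(g_2)) = x_1^2x_2^2.
S = (lcm/LT(g_1))·g_1 − (lcm/LT(g_2))·g_2 = x_1x_2^2 + x_2^2 + x_2.
Reduce S modulo (g_1, g_2, g_3) in that order:
  leading term x_1x_2^2: subtract (x_1)·g_2 from x_1x_2^2 + x_2^2 + x_2 → x_1x_2 + x_2^2 + x_2
  leading term x_1x_2: no divisor's leading term divides it; move x_1x_2 to the remainder.
  leading term x_2^2: subtract (1)·g_2 from x_2^2 + x_2 → 0
The remainder x_1x_2 is nonzero, so it would be added as the next basis element.
This is the inner loop of Buchberger's algorithm — each nonzero remainder becomes a new basis element.

S(g_1, g_2) = x_1x_2^2 + x_2^2 + x_2; remainder on division = x_1x_2.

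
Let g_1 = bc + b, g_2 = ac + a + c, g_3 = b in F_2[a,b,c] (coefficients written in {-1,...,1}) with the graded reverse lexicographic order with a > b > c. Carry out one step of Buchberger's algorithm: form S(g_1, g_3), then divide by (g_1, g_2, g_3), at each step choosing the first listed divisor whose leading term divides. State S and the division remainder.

S(g_1, g_3) = b; remainder on division = 0.

lcm(LM(g_1), LM(g_3)) = bc.
S = (lcm/LT(g_1))·g_1 − (lcm/LT(g_3))·g_3 = b.
Reduce S modulo (g_1, g_2, g_3) in that order:
  leading term b: subtract (1)·g_3 from b → 0
The remainder is 0, so this S-polynomial contributes no new basis element.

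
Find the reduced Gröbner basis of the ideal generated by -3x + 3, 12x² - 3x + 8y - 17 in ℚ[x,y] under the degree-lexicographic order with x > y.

G = {x - 1, y - 1}

The reduced Gröbner basis is the canonical form of the ideal for this ordering.

f_1 = -3x + 3, LT = x.
f_2 = 12x² - 3x + 8y - 17, LT = x².

S(f_1,f_2): lcm = x². S = -¾x - ⅔y + 17/12.
  leading term x: subtract (¼)·f_1 from -¾x - ⅔y + 17/12 → -⅔y + ⅔
  leading term y: no divisor's leading term divides it; move -⅔y to the remainder.
  leading term 1: no divisor's leading term divides it; move ⅔ to the remainder.
  remainder -⅔y + ⅔ ≠ 0; add g_3 = -⅔y + ⅔ to the basis.

S(f_1,g_3): leading monomials are coprime, so the S-polynomial reduces to 0 (Buchberger's first criterion).
S(f_2,g_3): leading monomials are coprime, so the S-polynomial reduces to 0 (Buchberger's first criterion).
Every S-polynomial of the final basis reduces to 0, so we have a Gröbner basis.
Inter-reduce: drop elements whose leading term is divisible by another's, tail-reduce, and make monic.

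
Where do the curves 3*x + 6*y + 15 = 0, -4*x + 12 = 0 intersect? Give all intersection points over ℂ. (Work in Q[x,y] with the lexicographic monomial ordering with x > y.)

{(3, -4)}

Compute a lex Gröbner basis by Buchberger's algorithm.
f_1 = 3*x + 6*y + 15, LT = x.
f_2 = -4*x + 12, LT = x.

S(f_1,f_2): lcm = x. S = 2*y + 8.
  reduce S modulo (f_1, f_2):
  remainder 2*y + 8 ≠ 0; add h_3 = 2*y + 8 to the basis.

The other S-polynomials (S(f_1,h_3), S(f_2,h_3)) all reduce to 0 modulo the current basis, so we have a Gröbner basis.
Inter-reduce: drop elements whose leading term is divisible by another's, tail-reduce, and make monic.
Reduced Gröbner basis: {x - 3, y + 4}.

From the last basis element, y + 4 = 0, so y takes values in {-4}. Each choice, substituted upward through the basis, yields the corresponding point(s) of the solution set.
  y = -4: the earlier basis element becomes x - 3 = 0, giving x = 3 — point (3, -4).
A lex Gröbner basis triangularizes the system, enabling back-substitution.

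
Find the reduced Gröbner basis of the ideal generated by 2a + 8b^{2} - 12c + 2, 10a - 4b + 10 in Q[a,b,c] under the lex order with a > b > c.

f_1 = 2a + 8b^{2} - 12c + 2, LT = a.
f_2 = 10a - 4b + 10, LT = a.

S(f_1,f_2): lcm = a. S = 4b^{2} + \tfrac{2}{5}b - 6c.
  leading term b^{2}: no divisor's leading term divides it; move 4b^{2} to the remainder.
  leading term b: no divisor's leading term divides it; move \tfrac{2}{5}b to the remainder.
  leading term c: no divisor's leading term divides it; move -6c to the remainder.
  remainder 4b^{2} + \tfrac{2}{5}b - 6c ≠ 0; add g_3 = 4b^{2} + \tfrac{2}{5}b - 6c to the basis.

S(f_1,g_3): leading monomials are coprime, so the S-polynomial reduces to 0 (Buchberger's first criterion).
S(f_2,g_3): leading monomials are coprime, so the S-polynomial reduces to 0 (Buchberger's first criterion).
Every S-polynomial of the final basis reduces to 0, so we have a Gröbner basis.
Inter-reduce: drop elements whose leading term is divisible by another's, tail-reduce, and make monic.

G = {a - \tfrac{2}{5}b + 1, b^{2} + \tfrac{1}{10}b - \tfrac{3}{2}c}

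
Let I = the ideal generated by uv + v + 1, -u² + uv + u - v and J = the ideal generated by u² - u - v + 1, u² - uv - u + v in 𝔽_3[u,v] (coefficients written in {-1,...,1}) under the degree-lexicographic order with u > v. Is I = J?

Equality of ideals is decidable: compute both reduced Gröbner bases (unique for the ordering) and check whether they agree.
Buchberger on the first generating set:
f_1 = uv + v + 1, LT = uv.
f_2 = -u² + uv + u - v, LT = u².

S(f_1,f_2): lcm = u²v. S = uv² - uv - v² + u.
  reduce S modulo (f_1, f_2):
  remainder v² + u + 1 ≠ 0; add g_3 = v² + u + 1 to the basis.

The other S-polynomials (S(f_1,g_3), S(f_2,g_3)) all reduce to 0 modulo the current basis, so we have a Gröbner basis.
Inter-reduce: drop elements whose leading term is divisible by another's, tail-reduce, and make monic.
Reduced Gröbner basis: {u² - u - v + 1, uv + v + 1, v² + u + 1}.

Buchberger on the second generating set:
h_1 = u² - u - v + 1, LT = u².
h_2 = u² - uv - u + v, LT = u².

S(h_1,h_2): lcm = u². S = uv + v + 1.
  reduce S modulo (h_1, h_2):
  remainder uv + v + 1 ≠ 0; add k_3 = uv + v + 1 to the basis.

S(h_1,k_3): lcm = u²v. S = uv - v² - u + v.
  reduce S modulo (h_1, h_2, k_3):
  remainder -v² - u - 1 ≠ 0; add k_4 = -v² - u - 1 to the basis.

The other S-polynomials (S(h_2,k_3), S(h_1,k_4), S(h_2,k_4), S(k_3,k_4)) all reduce to 0 modulo the current basis, so we have a Gröbner basis.
Inter-reduce: drop elements whose leading term is divisible by another's, tail-reduce, and make monic.
Reduced Gröbner basis: {u² - u - v + 1, uv + v + 1, v² + u + 1}.

These coincide, so the ideals are equal.

Yes, the ideals are equal.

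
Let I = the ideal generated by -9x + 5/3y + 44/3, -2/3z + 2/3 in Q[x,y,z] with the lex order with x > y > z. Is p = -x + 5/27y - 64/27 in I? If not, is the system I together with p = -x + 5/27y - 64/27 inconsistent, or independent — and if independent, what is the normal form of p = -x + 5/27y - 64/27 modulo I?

First compute the reduced Gröbner basis of I by Buchberger's algorithm.
f_1 = -9x + 5/3y + 44/3, LT = x.
f_2 = -2/3z + 2/3, LT = z.

The S-polynomials (S(f_1,f_2)) all reduce to 0 modulo the current basis, so we have a Gröbner basis.
Inter-reduce: drop elements whose leading term is divisible by another's, tail-reduce, and make monic.
Reduced Gröbner basis: {x - 5/27y - 44/27, z - 1}.
Label its elements g_1 = x - 5/27y - 44/27, g_2 = z - 1.

Reduce p = -x + 5/27y - 64/27 modulo G:
  leading term x: subtract (-1)·g_1 from -x + 5/27y - 64/27 → -4
  leading term 1: no divisor's leading term divides it; move -4 to the remainder.
  normal form = -4.
The normal form is nonzero, so p ∉ I. Since p minus its normal form lies in I, I + (p) = I + (r) where r = -4; decide whether this ideal is the whole ring.
Here r = -4 is a nonzero constant, hence a unit: 1 ∈ I + (p), the Gröbner basis of I + (p) is {1}, and the enlarged system has no common solution — adjoining p is inconsistent.

Ideal membership is decidable via reduction modulo a Gröbner basis.

Adjoining -x + 5/27y - 64/27 makes the ideal the whole ring: the system is inconsistent.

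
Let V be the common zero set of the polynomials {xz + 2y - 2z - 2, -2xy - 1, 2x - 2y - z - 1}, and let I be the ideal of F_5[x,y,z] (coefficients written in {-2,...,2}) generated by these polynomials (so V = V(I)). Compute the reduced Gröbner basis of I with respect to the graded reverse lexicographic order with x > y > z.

This is the nonlinear analogue of row-reducing a linear system.

f_1 = xz + 2y - 2z - 2, LT = xz.
f_2 = -2xy - 1, LT = xy.
f_3 = 2x - 2y - z - 1, LT = x.

S(f_1,f_2): lcm = xyz. S = 2y^{2} - 2yz - 2y + 2z.
  leading term y^{2}: no divisor's leading term divides it; move 2y^{2} to the remainder.
  leading term yz: no divisor's leading term divides it; move -2yz to the remainder.
  leading term y: no divisor's leading term divides it; move -2y to the remainder.
  leading term z: no divisor's leading term divides it; move 2z to the remainder.
  remainder 2y^{2} - 2yz - 2y + 2z ≠ 0; add g_4 = 2y^{2} - 2yz - 2y + 2z to the basis.

S(f_1,f_3): lcm = xz. S = yz - 2z^{2} + 2y + z - 2.
  leading term yz: no divisor's leading term divides it; move yz to the remainder.
  leading term z^{2}: no divisor's leading term divides it; move -2z^{2} to the remainder.
  leading term y: no divisor's leading term divides it; move 2y to the remainder.
  leading term z: no divisor's leading term divides it; move z to the remainder.
  leading term 1: no divisor's leading term divides it; move -2 to the remainder.
  remainder yz - 2z^{2} + 2y + z - 2 ≠ 0; add g_5 = yz - 2z^{2} + 2y + z - 2 to the basis.

S(f_2,f_3): lcm = xy. S = y^{2} - 2yz - 2y - 2.
  leading term y^{2}: subtract (-2)·g_4 from y^{2} - 2yz - 2y - 2 → -yz - y - z - 2
  leading term yz: subtract (-1)·g_5 from -yz - y - z - 2 → -2z^{2} + y + 1
  leading term z^{2}: no divisor's leading term divides it; move -2z^{2} to the remainder.
  leading term y: no divisor's leading term divides it; move y to the remainder.
  leading term 1: no divisor's leading term divides it; move 1 to the remainder.
  remainder -2z^{2} + y + 1 ≠ 0; add g_6 = -2z^{2} + y + 1 to the basis.

S(f_1,g_4): leading monomials are coprime, so the S-polynomial reduces to 0 (Buchberger's first criterion).
S(f_2,g_4): lcm = xy^{2}. S = xyz + xy - xz - 2y.
  leading term xyz: subtract (y)·f_1 from xyz + xy - xz - 2y → xy - 2y^{2} - xz + 2yz
  leading term xy: subtract (2)·f_2 from xy - 2y^{2} - xz + 2yz → -2y^{2} - xz + 2yz + 2
  leading term y^{2}: subtract (-1)·g_4 from -2y^{2} - xz + 2yz + 2 → -xz - 2y + 2z + 2
  leading term xz: subtract (-1)·f_1 from -xz - 2y + 2z + 2 → 0
  remainder 0.

S(f_3,g_4): leading monomials are coprime, so the S-polynomial reduces to 0 (Buchberger's first criterion).
S(f_1,g_5): lcm = xyz. S = 2xz^{2} - 2xy + 2y^{2} - xz - 2yz + 2x - 2y.
  leading term xz^{2}: subtract (2z)·f_1 from 2xz^{2} - 2xy + 2y^{2} - xz - 2yz + 2x - 2y → -2xy + 2y^{2} - xz - yz - z^{2} + 2x - 2y - z
  leading term xy: subtract (1)·f_2 from -2xy + 2y^{2} - xz - yz - z^{2} + 2x - 2y - z → 2y^{2} - xz - yz - z^{2} + 2x - 2y - z + 1
  leading term y^{2}: subtract (1)·g_4 from 2y^{2} - xz - yz - z^{2} + 2x - 2y - z + 1 → -xz + yz - z^{2} + 2x + 2z + 1
  leading term xz: subtract (-1)·f_1 from -xz + yz - z^{2} + 2x + 2z + 1 → yz - z^{2} + 2x + 2y - 1
  leading term yz: subtract (1)·g_5 from yz - z^{2} + 2x + 2y - 1 → z^{2} + 2x - z + 1
  leading term z^{2}: subtract (2)·g_6 from z^{2} + 2x - z + 1 → 2x - 2y - z - 1
  leading term x: subtract (1)·f_3 from 2x - 2y - z - 1 → 0
  remainder 0.

S(f_2,g_5): lcm = xyz. S = 2xz^{2} - 2xy - xz + 2x - 2z.
  leading term xz^{2}: subtract (2z)·f_1 from 2xz^{2} - 2xy - xz + 2x - 2z → -2xy - xz + yz - z^{2} + 2x + 2z
  leading term xy: subtract (1)·f_2 from -2xy - xz + yz - z^{2} + 2x + 2z → -xz + yz - z^{2} + 2x + 2z + 1
  leading term xz: subtract (-1)·f_1 from -xz + yz - z^{2} + 2x + 2z + 1 → yz - z^{2} + 2x + 2y - 1
  leading term yz: subtract (1)·g_5 from yz - z^{2} + 2x + 2y - 1 → z^{2} + 2x - z + 1
  leading term z^{2}: subtract (2)·g_6 from z^{2} + 2x - z + 1 → 2x - 2y - z - 1
  leading term x: subtract (1)·f_3 from 2x - 2y - z - 1 → 0
  remainder 0.

S(f_3,g_5): leading monomials are coprime, so the S-polynomial reduces to 0 (Buchberger's first criterion).
S(g_4,g_5): lcm = y^{2}z. S = yz^{2} - 2y^{2} - 2yz + z^{2} + 2y.
  leading term yz^{2}: subtract (z)·g_5 from yz^{2} - 2y^{2} - 2yz + z^{2} + 2y → 2z^{3} - 2y^{2} + yz + 2y + 2z
  leading term z^{3}: subtract (-z)·g_6 from 2z^{3} - 2y^{2} + yz + 2y + 2z → -2y^{2} + 2yz + 2y - 2z
  leading term y^{2}: subtract (-1)·g_4 from -2y^{2} + 2yz + 2y - 2z → 0
  remainder 0.

S(f_1,g_6): lcm = xz^{2}. S = -2xy + 2yz - 2z^{2} - 2x - 2z.
  leading term xy: subtract (1)·f_2 from -2xy + 2yz - 2z^{2} - 2x - 2z → 2yz - 2z^{2} - 2x - 2z + 1
  leading term yz: subtract (2)·g_5 from 2yz - 2z^{2} - 2x - 2z + 1 → 2z^{2} - 2x + y + z
  leading term z^{2}: subtract (-1)·g_6 from 2z^{2} - 2x + y + z → -2x + 2y + z + 1
  leading term x: subtract (-1)·f_3 from -2x + 2y + z + 1 → 0
  remainder 0.

S(f_2,g_6): leading monomials are coprime, so the S-polynomial reduces to 0 (Buchberger's first criterion).
S(f_3,g_6): leading monomials are coprime, so the S-polynomial reduces to 0 (Buchberger's first criterion).
S(g_4,g_6): leading monomials are coprime, so the S-polynomial reduces to 0 (Buchberger's first criterion).
S(g_5,g_6): lcm = yz^{2}. S = -2z^{3} - 2y^{2} + 2yz + z^{2} - 2y - 2z.
  leading term z^{3}: subtract (z)·g_6 from -2z^{3} - 2y^{2} + 2yz + z^{2} - 2y - 2z → -2y^{2} + yz + z^{2} - 2y + 2z
  leading term y^{2}: subtract (-1)·g_4 from -2y^{2} + yz + z^{2} - 2y + 2z → -yz + z^{2} + y - z
  leading term yz: subtract (-1)·g_5 from -yz + z^{2} + y - z → -z^{2} - 2y - 2
  leading term z^{2}: subtract (-2)·g_6 from -z^{2} - 2y - 2 → 0
  remainder 0.

Every S-polynomial of the final basis reduces to 0, so we have a Gröbner basis.
Inter-reduce: drop elements whose leading term is divisible by another's, tail-reduce, and make monic.

G = {y^{2} + 2z + 2, yz + y + z + 2, z^{2} + 2y + 2, x - y + 2z + 2}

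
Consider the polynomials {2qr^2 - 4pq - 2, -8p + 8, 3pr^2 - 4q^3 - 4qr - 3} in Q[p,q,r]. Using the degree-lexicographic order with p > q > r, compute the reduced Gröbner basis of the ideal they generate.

f_1 = 2qr^2 - 4pq - 2, LT = qr^2.
f_2 = -8p + 8, LT = p.
f_3 = 3pr^2 - 4q^3 - 4qr - 3, LT = pr^2.

S(f_1,f_3): lcm = pqr^2. S = 4/3q^4 - 2p^2q + 4/3q^2r - p + q.
  leading term q^4: no divisor's leading term divides it; move 4/3q^4 to the remainder.
  leading term p^2q: subtract (1/4pq)·f_2 from -2p^2q + 4/3q^2r - p + q → 4/3q^2r - 2pq - p + q
  leading term q^2r: no divisor's leading term divides it; move 4/3q^2r to the remainder.
  leading term pq: subtract (1/4q)·f_2 from -2pq - p + q → -p - q
  leading term p: subtract (1/8)·f_2 from -p - q → -q - 1
  leading term q: no divisor's leading term divides it; move -q to the remainder.
  leading term 1: no divisor's leading term divides it; move -1 to the remainder.
  remainder 4/3q^4 + 4/3q^2r - q - 1 ≠ 0; add g_4 = 4/3q^4 + 4/3q^2r - q - 1 to the basis.

S(f_2,f_3): lcm = pr^2. S = 4/3q^3 + 4/3qr - r^2 + 1.
  leading term q^3: no divisor's leading term divides it; move 4/3q^3 to the remainder.
  leading term qr: no divisor's leading term divides it; move 4/3qr to the remainder.
  leading term r^2: no divisor's leading term divides it; move -r^2 to the remainder.
  leading term 1: no divisor's leading term divides it; move 1 to the remainder.
  remainder 4/3q^3 + 4/3qr - r^2 + 1 ≠ 0; add g_5 = 4/3q^3 + 4/3qr - r^2 + 1 to the basis.

S(f_1,g_5): lcm = q^3r^2. S = -2pq^3 - qr^3 + 3/4r^4 - q^2 - 3/4r^2.
  leading term pq^3: subtract (1/4q^3)·f_2 from -2pq^3 - qr^3 + 3/4r^4 - q^2 - 3/4r^2 → -qr^3 + 3/4r^4 - 2q^3 - q^2 - 3/4r^2
  leading term qr^3: subtract (-1/2r)·f_1 from -qr^3 + 3/4r^4 - 2q^3 - q^2 - 3/4r^2 → 3/4r^4 - 2pqr - 2q^3 - q^2 - 3/4r^2 - r
  leading term r^4: no divisor's leading term divides it; move 3/4r^4 to the remainder.
  leading term pqr: subtract (1/4qr)·f_2 from -2pqr - 2q^3 - q^2 - 3/4r^2 - r → -2q^3 - q^2 - 2qr - 3/4r^2 - r
  leading term q^3: subtract (-3/2)·g_5 from -2q^3 - q^2 - 2qr - 3/4r^2 - r → -q^2 - 9/4r^2 - r + 3/2
  leading term q^2: no divisor's leading term divides it; move -q^2 to the remainder.
  leading term r^2: no divisor's leading term divides it; move -9/4r^2 to the remainder.
  leading term r: no divisor's leading term divides it; move -r to the remainder.
  leading term 1: no divisor's leading term divides it; move 3/2 to the remainder.
  remainder 3/4r^4 - q^2 - 9/4r^2 - r + 3/2 ≠ 0; add g_6 = 3/4r^4 - q^2 - 9/4r^2 - r + 3/2 to the basis.

The other S-polynomials (S(f_1,f_2), S(f_1,g_4), S(f_2,g_4), S(f_3,g_4), S(f_2,g_5), S(f_3,g_5), S(g_4,g_5), S(f_1,g_6), S(f_2,g_6), S(f_3,g_6), S(g_4,g_6), S(g_5,g_6)) all reduce to 0 modulo the current basis, so we have a Gröbner basis.
Inter-reduce: drop elements whose leading term is divisible by another's, tail-reduce, and make monic.

G = {r^4 - 4/3q^2 - 3r^2 - 4/3r + 2, q^3 + qr - 3/4r^2 + 3/4, qr^2 - 2q - 1, p - 1}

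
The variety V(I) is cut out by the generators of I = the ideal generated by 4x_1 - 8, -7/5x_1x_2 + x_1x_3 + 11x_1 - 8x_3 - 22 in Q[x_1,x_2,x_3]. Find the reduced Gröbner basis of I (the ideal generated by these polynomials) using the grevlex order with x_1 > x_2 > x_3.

Buchberger's algorithm terminates because the ascending chain of leading-term ideals stabilizes.

f_1 = 4x_1 - 8, LT = x_1.
f_2 = -7/5x_1x_2 + x_1x_3 + 11x_1 - 8x_3 - 22, LT = x_1x_2.

S(f_1,f_2): lcm = x_1x_2. S = 5/7x_1x_3 + 55/7x_1 - 2x_2 - 40/7x_3 - 110/7.
  reduce S modulo (f_1, f_2):
  remainder -2x_2 - 30/7x_3 ≠ 0; add g_3 = -2x_2 - 30/7x_3 to the basis.

The other S-polynomials (S(f_1,g_3), S(f_2,g_3)) all reduce to 0 modulo the current basis, so we have a Gröbner basis.
Inter-reduce: drop elements whose leading term is divisible by another's, tail-reduce, and make monic.

G = {x_1 - 2, x_2 + 15/7x_3}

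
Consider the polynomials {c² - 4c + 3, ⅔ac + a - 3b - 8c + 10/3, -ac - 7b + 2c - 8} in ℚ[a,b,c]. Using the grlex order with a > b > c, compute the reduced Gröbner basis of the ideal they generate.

G = {c² - 4c + 3, a - 163/90c + 73/90, b + 19/30c + 11/30}

f_1 = c² - 4c + 3, LT = c².
f_2 = ⅔ac + a - 3b - 8c + 10/3, LT = ac.
f_3 = -ac - 7b + 2c - 8, LT = ac.

S(f_1,f_2): lcm = ac². S = -11/2ac + 9/2bc + 12c² + 3a - 5c.
  leading term ac: subtract (-33/4)·f_2 from -11/2ac + 9/2bc + 12c² + 3a - 5c → 9/2bc + 12c² + 45/4a - 99/4b - 71c + 55/2
  leading term bc: no divisor's leading term divides it; move 9/2bc to the remainder.
  leading term c²: subtract (12)·f_1 from 12c² + 45/4a - 99/4b - 71c + 55/2 → 45/4a - 99/4b - 23c - 17/2
  leading term a: no divisor's leading term divides it; move 45/4a to the remainder.
  leading term b: no divisor's leading term divides it; move -99/4b to the remainder.
  leading term c: no divisor's leading term divides it; move -23c to the remainder.
  leading term 1: no divisor's leading term divides it; move -17/2 to the remainder.
  remainder 9/2bc + 45/4a - 99/4b - 23c - 17/2 ≠ 0; add g_4 = 9/2bc + 45/4a - 99/4b - 23c - 17/2 to the basis.

S(f_1,f_3): lcm = ac². S = -4ac - 7bc + 2c² + 3a - 8c.
  leading term ac: subtract (-6)·f_2 from -4ac - 7bc + 2c² + 3a - 8c → -7bc + 2c² + 9a - 18b - 56c + 20
  leading term bc: subtract (-14/9)·g_4 from -7bc + 2c² + 9a - 18b - 56c + 20 → 2c² + 53/2a - 113/2b - 826/9c + 61/9
  leading term c²: subtract (2)·f_1 from 2c² + 53/2a - 113/2b - 826/9c + 61/9 → 53/2a - 113/2b - 754/9c + 7/9
  leading term a: no divisor's leading term divides it; move 53/2a to the remainder.
  leading term b: no divisor's leading term divides it; move -113/2b to the remainder.
  leading term c: no divisor's leading term divides it; move -754/9c to the remainder.
  leading term 1: no divisor's leading term divides it; move 7/9 to the remainder.
  remainder 53/2a - 113/2b - 754/9c + 7/9 ≠ 0; add g_5 = 53/2a - 113/2b - 754/9c + 7/9 to the basis.

S(f_2,f_3): lcm = ac. S = 3/2a - 23/2b - 10c - 3.
  leading term a: subtract (3/53)·g_5 from 3/2a - 23/2b - 10c - 3 → -440/53b - 836/159c - 484/159
  leading term b: no divisor's leading term divides it; move -440/53b to the remainder.
  leading term c: no divisor's leading term divides it; move -836/159c to the remainder.
  leading term 1: no divisor's leading term divides it; move -484/159 to the remainder.
  remainder -440/53b - 836/159c - 484/159 ≠ 0; add g_6 = -440/53b - 836/159c - 484/159 to the basis.

The other S-polynomials (S(f_1,g_4), S(f_2,g_4), S(f_3,g_4), S(f_1,g_5), S(f_2,g_5), S(f_3,g_5), S(g_4,g_5), S(f_1,g_6), S(f_2,g_6), S(f_3,g_6), S(g_4,g_6), S(g_5,g_6)) all reduce to 0 modulo the current basis, so we have a Gröbner basis.
Inter-reduce: drop elements whose leading term is divisible by another's, tail-reduce, and make monic.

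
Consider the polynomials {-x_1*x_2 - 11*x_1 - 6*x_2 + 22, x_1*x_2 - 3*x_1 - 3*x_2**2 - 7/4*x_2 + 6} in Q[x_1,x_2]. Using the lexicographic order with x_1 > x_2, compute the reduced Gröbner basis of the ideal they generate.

G = {x_1 + 3/14*x_2**2 + 31/56*x_2 - 2, x_2**3 + 163/12*x_2**2 - 107/12*x_2}

f_1 = -x_1*x_2 - 11*x_1 - 6*x_2 + 22, LT = x_1*x_2.
f_2 = x_1*x_2 - 3*x_1 - 3*x_2**2 - 7/4*x_2 + 6, LT = x_1*x_2.

S(f_1,f_2): lcm = x_1*x_2. S = 14*x_1 + 3*x_2**2 + 31/4*x_2 - 28.
  leading term x_1: no divisor's leading term divides it; move 14*x_1 to the remainder.
  leading term x_2**2: no divisor's leading term divides it; move 3*x_2**2 to the remainder.
  leading term x_2: no divisor's leading term divides it; move 31/4*x_2 to the remainder.
  leading term 1: no divisor's leading term divides it; move -28 to the remainder.
  remainder 14*x_1 + 3*x_2**2 + 31/4*x_2 - 28 ≠ 0; add g_3 = 14*x_1 + 3*x_2**2 + 31/4*x_2 - 28 to the basis.

S(f_1,g_3): lcm = x_1*x_2. S = 11*x_1 - 3/14*x_2**3 - 31/56*x_2**2 + 8*x_2 - 22.
  leading term x_1: subtract (11/14)·g_3 from 11*x_1 - 3/14*x_2**3 - 31/56*x_2**2 + 8*x_2 - 22 → -3/14*x_2**3 - 163/56*x_2**2 + 107/56*x_2
  leading term x_2**3: no divisor's leading term divides it; move -3/14*x_2**3 to the remainder.
  leading term x_2**2: no divisor's leading term divides it; move -163/56*x_2**2 to the remainder.
  leading term x_2: no divisor's leading term divides it; move 107/56*x_2 to the remainder.
  remainder -3/14*x_2**3 - 163/56*x_2**2 + 107/56*x_2 ≠ 0; add g_4 = -3/14*x_2**3 - 163/56*x_2**2 + 107/56*x_2 to the basis.

S(f_2,g_3): lcm = x_1*x_2. S = -3*x_1 - 3/14*x_2**3 - 199/56*x_2**2 + 1/4*x_2 + 6.
  leading term x_1: subtract (-3/14)·g_3 from -3*x_1 - 3/14*x_2**3 - 199/56*x_2**2 + 1/4*x_2 + 6 → -3/14*x_2**3 - 163/56*x_2**2 + 107/56*x_2
  leading term x_2**3: subtract (1)·g_4 from -3/14*x_2**3 - 163/56*x_2**2 + 107/56*x_2 → 0
  remainder 0.

S(f_1,g_4): lcm = x_1*x_2**3. S = -31/12*x_1*x_2**2 + 107/12*x_1*x_2 + 6*x_2**3 - 22*x_2**2.
  leading term x_1*x_2**2: subtract (31/12*x_2)·f_1 from -31/12*x_1*x_2**2 + 107/12*x_1*x_2 + 6*x_2**3 - 22*x_2**2 → 112/3*x_1*x_2 + 6*x_2**3 - 13/2*x_2**2 - 341/6*x_2
  leading term x_1*x_2: subtract (-112/3)·f_1 from 112/3*x_1*x_2 + 6*x_2**3 - 13/2*x_2**2 - 341/6*x_2 → -1232/3*x_1 + 6*x_2**3 - 13/2*x_2**2 - 1685/6*x_2 + 2464/3
  leading term x_1: subtract (-88/3)·g_3 from -1232/3*x_1 + 6*x_2**3 - 13/2*x_2**2 - 1685/6*x_2 + 2464/3 → 6*x_2**3 + 163/2*x_2**2 - 107/2*x_2
  leading term x_2**3: subtract (-28)·g_4 from 6*x_2**3 + 163/2*x_2**2 - 107/2*x_2 → 0
  remainder 0.

S(f_2,g_4): lcm = x_1*x_2**3. S = -199/12*x_1*x_2**2 + 107/12*x_1*x_2 - 3*x_2**4 - 7/4*x_2**3 + 6*x_2**2.
  leading term x_1*x_2**2: subtract (199/12*x_2)·f_1 from -199/12*x_1*x_2**2 + 107/12*x_1*x_2 - 3*x_2**4 - 7/4*x_2**3 + 6*x_2**2 → 574/3*x_1*x_2 - 3*x_2**4 - 7/4*x_2**3 + 211/2*x_2**2 - 2189/6*x_2
  leading term x_1*x_2: subtract (-574/3)·f_1 from 574/3*x_1*x_2 - 3*x_2**4 - 7/4*x_2**3 + 211/2*x_2**2 - 2189/6*x_2 → -6314/3*x_1 - 3*x_2**4 - 7/4*x_2**3 + 211/2*x_2**2 - 9077/6*x_2 + 12628/3
  leading term x_1: subtract (-451/3)·g_3 from -6314/3*x_1 - 3*x_2**4 - 7/4*x_2**3 + 211/2*x_2**2 - 9077/6*x_2 + 12628/3 → -3*x_2**4 - 7/4*x_2**3 + 1113/2*x_2**2 - 1391/4*x_2
  leading term x_2**4: subtract (14*x_2)·g_4 from -3*x_2**4 - 7/4*x_2**3 + 1113/2*x_2**2 - 1391/4*x_2 → 39*x_2**3 + 2119/4*x_2**2 - 1391/4*x_2
  leading term x_2**3: subtract (-182)·g_4 from 39*x_2**3 + 2119/4*x_2**2 - 1391/4*x_2 → 0
  remainder 0.

S(g_3,g_4): leading monomials are coprime, so the S-polynomial reduces to 0 (Buchberger's first criterion).
Every S-polynomial of the final basis reduces to 0, so we have a Gröbner basis.
Inter-reduce: drop elements whose leading term is divisible by another's, tail-reduce, and make monic.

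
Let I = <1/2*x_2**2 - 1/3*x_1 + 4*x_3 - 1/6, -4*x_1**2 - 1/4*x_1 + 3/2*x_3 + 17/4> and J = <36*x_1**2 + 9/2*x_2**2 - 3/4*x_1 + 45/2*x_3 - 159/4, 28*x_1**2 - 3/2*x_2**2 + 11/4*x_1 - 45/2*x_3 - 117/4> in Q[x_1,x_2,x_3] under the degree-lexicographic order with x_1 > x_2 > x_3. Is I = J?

Yes, the ideals are equal.

Two ideals are equal iff their reduced Gröbner bases coincide (the reduced basis is unique for a fixed ordering).
Buchberger on the first generating set:
f_1 = 1/2*x_2**2 - 1/3*x_1 + 4*x_3 - 1/6, LT = x_2**2.
f_2 = -4*x_1**2 - 1/4*x_1 + 3/2*x_3 + 17/4, LT = x_1**2.

The S-polynomials (S(f_1,f_2)) all reduce to 0 modulo the current basis, so we have a Gröbner basis.
Inter-reduce: drop elements whose leading term is divisible by another's, tail-reduce, and make monic.
Reduced Gröbner basis: {x_1**2 + 1/16*x_1 - 3/8*x_3 - 17/16, x_2**2 - 2/3*x_1 + 8*x_3 - 1/3}.

Buchberger on the second generating set:
h_1 = 36*x_1**2 + 9/2*x_2**2 - 3/4*x_1 + 45/2*x_3 - 159/4, LT = x_1**2.
h_2 = 28*x_1**2 - 3/2*x_2**2 + 11/4*x_1 - 45/2*x_3 - 117/4, LT = x_1**2.

S(h_1,h_2): lcm = x_1**2. S = 5/28*x_2**2 - 5/42*x_1 + 10/7*x_3 - 5/84.
  leading term x_2**2: no divisor's leading term divides it; move 5/28*x_2**2 to the remainder.
  leading term x_1: no divisor's leading term divides it; move -5/42*x_1 to the remainder.
  leading term x_3: no divisor's leading term divides it; move 10/7*x_3 to the remainder.
  leading term 1: no divisor's leading term divides it; move -5/84 to the remainder.
  remainder 5/28*x_2**2 - 5/42*x_1 + 10/7*x_3 - 5/84 ≠ 0; add k_3 = 5/28*x_2**2 - 5/42*x_1 + 10/7*x_3 - 5/84 to the basis.

The other S-polynomials (S(h_1,k_3), S(h_2,k_3)) all reduce to 0 modulo the current basis, so we have a Gröbner basis.
Inter-reduce: drop elements whose leading term is divisible by another's, tail-reduce, and make monic.
Reduced Gröbner basis: {x_1**2 + 1/16*x_1 - 3/8*x_3 - 17/16, x_2**2 - 2/3*x_1 + 8*x_3 - 1/3}.

Same reduced basis, so the two generating sets span the same ideal.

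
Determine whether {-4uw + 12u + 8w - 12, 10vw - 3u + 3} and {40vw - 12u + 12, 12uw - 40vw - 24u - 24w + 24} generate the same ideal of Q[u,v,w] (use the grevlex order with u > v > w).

Yes, the ideals are equal.

For a fixed monomial order, each ideal has a unique reduced Gröbner basis; comparing bases decides equality.
Buchberger on the first generating set:
f_1 = -4uw + 12u + 8w - 12, LT = uw.
f_2 = 10vw - 3u + 3, LT = vw.

S(f_1,f_2): lcm = uvw. S = 3/10u^2 - 3uv - 2vw - 3/10u + 3v.
  leading term u^2: no divisor's leading term divides it; move 3/10u^2 to the remainder.
  leading term uv: no divisor's leading term divides it; move -3uv to the remainder.
  leading term vw: subtract (-1/5)·f_2 from -2vw - 3/10u + 3v → -9/10u + 3v + 3/5
  leading term u: no divisor's leading term divides it; move -9/10u to the remainder.
  leading term v: no divisor's leading term divides it; move 3v to the remainder.
  leading term 1: no divisor's leading term divides it; move 3/5 to the remainder.
  remainder 3/10u^2 - 3uv - 9/10u + 3v + 3/5 ≠ 0; add g_3 = 3/10u^2 - 3uv - 9/10u + 3v + 3/5 to the basis.

The other S-polynomials (S(f_1,g_3), S(f_2,g_3)) all reduce to 0 modulo the current basis, so we have a Gröbner basis.
Inter-reduce: drop elements whose leading term is divisible by another's, tail-reduce, and make monic.
Reduced Gröbner basis: {u^2 - 10uv - 3u + 10v + 2, uw - 3u - 2w + 3, vw - 3/10u + 3/10}.

Buchberger on the second generating set:
h_1 = 40vw - 12u + 12, LT = vw.
h_2 = 12uw - 40vw - 24u - 24w + 24, LT = uw.

S(h_1,h_2): lcm = uvw. S = 10/3v^2w - 3/10u^2 + 2uv + 2vw + 3/10u - 2v.
  leading term v^2w: subtract (1/12v)·h_1 from 10/3v^2w - 3/10u^2 + 2uv + 2vw + 3/10u - 2v → -3/10u^2 + 3uv + 2vw + 3/10u - 3v
  leading term u^2: no divisor's leading term divides it; move -3/10u^2 to the remainder.
  leading term uv: no divisor's leading term divides it; move 3uv to the remainder.
  leading term vw: subtract (1/20)·h_1 from 2vw + 3/10u - 3v → 9/10u - 3v - 3/5
  leading term u: no divisor's leading term divides it; move 9/10u to the remainder.
  leading term v: no divisor's leading term divides it; move -3v to the remainder.
  leading term 1: no divisor's leading term divides it; move -3/5 to the remainder.
  remainder -3/10u^2 + 3uv + 9/10u - 3v - 3/5 ≠ 0; add k_3 = -3/10u^2 + 3uv + 9/10u - 3v - 3/5 to the basis.

The other S-polynomials (S(h_1,k_3), S(h_2,k_3)) all reduce to 0 modulo the current basis, so we have a Gröbner basis.
Inter-reduce: drop elements whose leading term is divisible by another's, tail-reduce, and make monic.
Reduced Gröbner basis: {u^2 - 10uv - 3u + 10v + 2, uw - 3u - 2w + 3, vw - 3/10u + 3/10}.

The two bases agree; hence the ideals are identical.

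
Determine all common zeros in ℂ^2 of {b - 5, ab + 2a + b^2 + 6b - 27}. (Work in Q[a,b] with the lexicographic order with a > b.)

Compute a lex Gröbner basis by Buchberger's algorithm.
f_1 = b - 5, LT = b.
f_2 = ab + 2a + b^2 + 6b - 27, LT = ab.

S(f_1,f_2): lcm = ab. S = -7a - b^2 - 6b + 27.
  reduce S modulo (f_1, f_2):
  remainder -7a - 28 ≠ 0; add h_3 = -7a - 28 to the basis.

The other S-polynomials (S(f_1,h_3), S(f_2,h_3)) all reduce to 0 modulo the current basis, so we have a Gröbner basis.
Inter-reduce: drop elements whose leading term is divisible by another's, tail-reduce, and make monic.
Reduced Gröbner basis: {a + 4, b - 5}.

From the last basis element, b - 5 = 0, so b takes values in {5}. Each choice, substituted upward through the basis, yields the corresponding point(s) of the solution set.
  b = 5: the earlier basis element becomes a + 4 = 0, giving a = -4 — point (-4, 5).

{(-4, 5)}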